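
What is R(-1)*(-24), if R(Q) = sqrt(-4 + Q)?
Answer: -24*I*sqrt(5) ≈ -53.666*I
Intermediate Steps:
R(-1)*(-24) = sqrt(-4 - 1)*(-24) = sqrt(-5)*(-24) = (I*sqrt(5))*(-24) = -24*I*sqrt(5)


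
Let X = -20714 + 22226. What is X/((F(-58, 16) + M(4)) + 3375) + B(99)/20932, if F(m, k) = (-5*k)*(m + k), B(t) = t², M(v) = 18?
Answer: 32611779/47117932 ≈ 0.69213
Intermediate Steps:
X = 1512
F(m, k) = -5*k*(k + m) (F(m, k) = (-5*k)*(k + m) = -5*k*(k + m))
X/((F(-58, 16) + M(4)) + 3375) + B(99)/20932 = 1512/((-5*16*(16 - 58) + 18) + 3375) + 99²/20932 = 1512/((-5*16*(-42) + 18) + 3375) + 9801*(1/20932) = 1512/((3360 + 18) + 3375) + 9801/20932 = 1512/(3378 + 3375) + 9801/20932 = 1512/6753 + 9801/20932 = 1512*(1/6753) + 9801/20932 = 504/2251 + 9801/20932 = 32611779/47117932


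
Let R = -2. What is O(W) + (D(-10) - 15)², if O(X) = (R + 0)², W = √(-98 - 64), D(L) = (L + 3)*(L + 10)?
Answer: 229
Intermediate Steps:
D(L) = (3 + L)*(10 + L)
W = 9*I*√2 (W = √(-162) = 9*I*√2 ≈ 12.728*I)
O(X) = 4 (O(X) = (-2 + 0)² = (-2)² = 4)
O(W) + (D(-10) - 15)² = 4 + ((30 + (-10)² + 13*(-10)) - 15)² = 4 + ((30 + 100 - 130) - 15)² = 4 + (0 - 15)² = 4 + (-15)² = 4 + 225 = 229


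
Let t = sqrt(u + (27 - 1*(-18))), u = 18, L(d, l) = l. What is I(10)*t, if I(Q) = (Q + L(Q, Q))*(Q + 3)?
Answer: 780*sqrt(7) ≈ 2063.7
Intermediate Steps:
I(Q) = 2*Q*(3 + Q) (I(Q) = (Q + Q)*(Q + 3) = (2*Q)*(3 + Q) = 2*Q*(3 + Q))
t = 3*sqrt(7) (t = sqrt(18 + (27 - 1*(-18))) = sqrt(18 + (27 + 18)) = sqrt(18 + 45) = sqrt(63) = 3*sqrt(7) ≈ 7.9373)
I(10)*t = (2*10*(3 + 10))*(3*sqrt(7)) = (2*10*13)*(3*sqrt(7)) = 260*(3*sqrt(7)) = 780*sqrt(7)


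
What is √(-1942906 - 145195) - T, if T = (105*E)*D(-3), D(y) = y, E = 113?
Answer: 35595 + I*√2088101 ≈ 35595.0 + 1445.0*I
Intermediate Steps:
T = -35595 (T = (105*113)*(-3) = 11865*(-3) = -35595)
√(-1942906 - 145195) - T = √(-1942906 - 145195) - 1*(-35595) = √(-2088101) + 35595 = I*√2088101 + 35595 = 35595 + I*√2088101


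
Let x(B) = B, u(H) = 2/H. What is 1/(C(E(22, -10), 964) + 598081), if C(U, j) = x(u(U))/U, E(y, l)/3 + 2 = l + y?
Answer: 450/269136451 ≈ 1.6720e-6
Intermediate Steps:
E(y, l) = -6 + 3*l + 3*y (E(y, l) = -6 + 3*(l + y) = -6 + (3*l + 3*y) = -6 + 3*l + 3*y)
C(U, j) = 2/U² (C(U, j) = (2/U)/U = 2/U²)
1/(C(E(22, -10), 964) + 598081) = 1/(2/(-6 + 3*(-10) + 3*22)² + 598081) = 1/(2/(-6 - 30 + 66)² + 598081) = 1/(2/30² + 598081) = 1/(2*(1/900) + 598081) = 1/(1/450 + 598081) = 1/(269136451/450) = 450/269136451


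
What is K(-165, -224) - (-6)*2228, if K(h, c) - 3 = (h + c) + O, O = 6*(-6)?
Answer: 12946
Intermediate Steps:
O = -36
K(h, c) = -33 + c + h (K(h, c) = 3 + ((h + c) - 36) = 3 + ((c + h) - 36) = 3 + (-36 + c + h) = -33 + c + h)
K(-165, -224) - (-6)*2228 = (-33 - 224 - 165) - (-6)*2228 = -422 - 1*(-13368) = -422 + 13368 = 12946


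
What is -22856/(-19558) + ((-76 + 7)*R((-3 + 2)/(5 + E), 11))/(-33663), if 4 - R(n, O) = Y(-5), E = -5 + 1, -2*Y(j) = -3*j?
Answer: 37377181/31351474 ≈ 1.1922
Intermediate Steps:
Y(j) = 3*j/2 (Y(j) = -(-3)*j/2 = 3*j/2)
E = -4
R(n, O) = 23/2 (R(n, O) = 4 - 3*(-5)/2 = 4 - 1*(-15/2) = 4 + 15/2 = 23/2)
-22856/(-19558) + ((-76 + 7)*R((-3 + 2)/(5 + E), 11))/(-33663) = -22856/(-19558) + ((-76 + 7)*(23/2))/(-33663) = -22856*(-1/19558) - 69*23/2*(-1/33663) = 11428/9779 - 1587/2*(-1/33663) = 11428/9779 + 529/22442 = 37377181/31351474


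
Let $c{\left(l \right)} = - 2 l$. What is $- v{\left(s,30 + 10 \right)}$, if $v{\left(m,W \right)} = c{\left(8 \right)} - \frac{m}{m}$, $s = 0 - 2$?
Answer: $17$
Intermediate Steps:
$s = -2$ ($s = 0 - 2 = -2$)
$v{\left(m,W \right)} = -17$ ($v{\left(m,W \right)} = \left(-2\right) 8 - \frac{m}{m} = -16 - 1 = -17$)
$- v{\left(s,30 + 10 \right)} = \left(-1\right) \left(-17\right) = 17$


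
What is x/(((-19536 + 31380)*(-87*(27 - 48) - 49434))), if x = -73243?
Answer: 73243/563857308 ≈ 0.00012990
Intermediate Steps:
x/(((-19536 + 31380)*(-87*(27 - 48) - 49434))) = -73243*1/((-19536 + 31380)*(-87*(27 - 48) - 49434)) = -73243*1/(11844*(-87*(-21) - 49434)) = -73243*1/(11844*(1827 - 49434)) = -73243/(11844*(-47607)) = -73243/(-563857308) = -73243*(-1/563857308) = 73243/563857308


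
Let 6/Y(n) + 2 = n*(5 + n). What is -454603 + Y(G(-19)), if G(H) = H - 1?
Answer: -67735844/149 ≈ -4.5460e+5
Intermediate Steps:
G(H) = -1 + H
Y(n) = 6/(-2 + n*(5 + n))
-454603 + Y(G(-19)) = -454603 + 6/(-2 + (-1 - 19)² + 5*(-1 - 19)) = -454603 + 6/(-2 + (-20)² + 5*(-20)) = -454603 + 6/(-2 + 400 - 100) = -454603 + 6/298 = -454603 + 6*(1/298) = -454603 + 3/149 = -67735844/149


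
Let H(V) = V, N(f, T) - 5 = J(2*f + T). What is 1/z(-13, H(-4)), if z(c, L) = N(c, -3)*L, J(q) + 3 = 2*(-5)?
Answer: 1/32 ≈ 0.031250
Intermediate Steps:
J(q) = -13 (J(q) = -3 + 2*(-5) = -3 - 10 = -13)
N(f, T) = -8 (N(f, T) = 5 - 13 = -8)
z(c, L) = -8*L
1/z(-13, H(-4)) = 1/(-8*(-4)) = 1/32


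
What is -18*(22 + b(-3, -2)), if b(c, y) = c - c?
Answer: -396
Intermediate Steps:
b(c, y) = 0
-18*(22 + b(-3, -2)) = -18*(22 + 0) = -18*22 = -396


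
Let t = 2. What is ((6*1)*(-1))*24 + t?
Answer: -142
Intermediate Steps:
((6*1)*(-1))*24 + t = ((6*1)*(-1))*24 + 2 = (6*(-1))*24 + 2 = -6*24 + 2 = -144 + 2 = -142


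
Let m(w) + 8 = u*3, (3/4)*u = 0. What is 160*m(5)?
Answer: -1280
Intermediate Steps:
u = 0 (u = (4/3)*0 = 0)
m(w) = -8 (m(w) = -8 + 0*3 = -8 + 0 = -8)
160*m(5) = 160*(-8) = -1280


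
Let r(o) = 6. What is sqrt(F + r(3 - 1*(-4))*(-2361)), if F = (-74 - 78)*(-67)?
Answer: I*sqrt(3982) ≈ 63.103*I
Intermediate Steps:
F = 10184 (F = -152*(-67) = 10184)
sqrt(F + r(3 - 1*(-4))*(-2361)) = sqrt(10184 + 6*(-2361)) = sqrt(10184 - 14166) = sqrt(-3982) = I*sqrt(3982)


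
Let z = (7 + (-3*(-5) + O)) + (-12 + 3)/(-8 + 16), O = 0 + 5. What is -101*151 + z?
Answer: -121801/8 ≈ -15225.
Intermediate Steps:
O = 5
z = 207/8 (z = (7 + (-3*(-5) + 5)) + (-12 + 3)/(-8 + 16) = (7 + (15 + 5)) - 9/8 = (7 + 20) - 9*⅛ = 27 - 9/8 = 207/8 ≈ 25.875)
-101*151 + z = -101*151 + 207/8 = -15251 + 207/8 = -121801/8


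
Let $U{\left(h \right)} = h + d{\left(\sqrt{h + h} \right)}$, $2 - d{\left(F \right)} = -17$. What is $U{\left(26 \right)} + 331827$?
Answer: $331872$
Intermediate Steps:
$d{\left(F \right)} = 19$ ($d{\left(F \right)} = 2 - -17 = 2 + 17 = 19$)
$U{\left(h \right)} = 19 + h$ ($U{\left(h \right)} = h + 19 = 19 + h$)
$U{\left(26 \right)} + 331827 = \left(19 + 26\right) + 331827 = 45 + 331827 = 331872$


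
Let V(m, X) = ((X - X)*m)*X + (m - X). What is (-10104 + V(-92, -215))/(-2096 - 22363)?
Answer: 3327/8153 ≈ 0.40807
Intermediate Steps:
V(m, X) = m - X (V(m, X) = (0*m)*X + (m - X) = 0*X + (m - X) = 0 + (m - X) = m - X)
(-10104 + V(-92, -215))/(-2096 - 22363) = (-10104 + (-92 - 1*(-215)))/(-2096 - 22363) = (-10104 + (-92 + 215))/(-24459) = (-10104 + 123)*(-1/24459) = -9981*(-1/24459) = 3327/8153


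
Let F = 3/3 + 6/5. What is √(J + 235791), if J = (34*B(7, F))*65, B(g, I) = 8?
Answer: √253471 ≈ 503.46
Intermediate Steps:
F = 11/5 (F = 3*(⅓) + 6*(⅕) = 1 + 6/5 = 11/5 ≈ 2.2000)
J = 17680 (J = (34*8)*65 = 272*65 = 17680)
√(J + 235791) = √(17680 + 235791) = √253471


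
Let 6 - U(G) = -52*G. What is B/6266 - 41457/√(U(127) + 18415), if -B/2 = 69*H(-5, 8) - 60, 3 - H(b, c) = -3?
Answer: -354/3133 - 3189*√1001/385 ≈ -262.18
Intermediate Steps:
H(b, c) = 6 (H(b, c) = 3 - 1*(-3) = 3 + 3 = 6)
B = -708 (B = -2*(69*6 - 60) = -2*(414 - 60) = -2*354 = -708)
U(G) = 6 + 52*G (U(G) = 6 - (-52)*G = 6 + 52*G)
B/6266 - 41457/√(U(127) + 18415) = -708/6266 - 41457/√((6 + 52*127) + 18415) = -708*1/6266 - 41457/√((6 + 6604) + 18415) = -354/3133 - 41457/√(6610 + 18415) = -354/3133 - 41457*√1001/5005 = -354/3133 - 3189*√1001/385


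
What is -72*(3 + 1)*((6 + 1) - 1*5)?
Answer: -576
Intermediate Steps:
-72*(3 + 1)*((6 + 1) - 1*5) = -288*(7 - 5) = -288*2 = -72*8 = -576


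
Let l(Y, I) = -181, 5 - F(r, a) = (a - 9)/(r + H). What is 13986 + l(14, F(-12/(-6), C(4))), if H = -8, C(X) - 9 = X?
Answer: 13805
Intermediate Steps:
C(X) = 9 + X
F(r, a) = 5 - (-9 + a)/(-8 + r) (F(r, a) = 5 - (a - 9)/(r - 8) = 5 - (-9 + a)/(-8 + r))
13986 + l(14, F(-12/(-6), C(4))) = 13986 - 181 = 13805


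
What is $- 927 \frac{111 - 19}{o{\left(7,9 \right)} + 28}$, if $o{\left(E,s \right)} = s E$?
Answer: $- \frac{85284}{91} \approx -937.19$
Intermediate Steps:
$o{\left(E,s \right)} = E s$
$- 927 \frac{111 - 19}{o{\left(7,9 \right)} + 28} = - 927 \frac{111 - 19}{7 \cdot 9 + 28} = - 927 \frac{92}{63 + 28} = - 927 \cdot \frac{92}{91} = - 927 \cdot 92 \cdot \frac{1}{91} = \left(-927\right) \frac{92}{91} = - \frac{85284}{91}$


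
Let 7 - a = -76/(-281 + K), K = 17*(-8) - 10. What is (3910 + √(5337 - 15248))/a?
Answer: 1669570/2913 + 427*I*√9911/2913 ≈ 573.14 + 14.593*I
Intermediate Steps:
K = -146 (K = -136 - 10 = -146)
a = 2913/427 (a = 7 - (-76)/(-281 - 146) = 7 - (-76)/(-427) = 7 - (-76)*(-1)/427 = 7 - 1*76/427 = 7 - 76/427 = 2913/427 ≈ 6.8220)
(3910 + √(5337 - 15248))/a = (3910 + √(5337 - 15248))/(2913/427) = (3910 + √(-9911))*(427/2913) = (3910 + I*√9911)*(427/2913) = 1669570/2913 + 427*I*√9911/2913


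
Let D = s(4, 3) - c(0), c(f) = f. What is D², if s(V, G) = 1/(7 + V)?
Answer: 1/121 ≈ 0.0082645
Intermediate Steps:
D = 1/11 (D = 1/(7 + 4) - 1*0 = 1/11 + 0 = 1/11 ≈ 0.090909)
D² = (1/11)² = 1/121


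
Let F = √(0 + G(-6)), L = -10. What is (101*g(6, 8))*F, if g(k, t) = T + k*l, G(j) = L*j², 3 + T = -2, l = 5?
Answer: 15150*I*√10 ≈ 47909.0*I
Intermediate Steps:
T = -5 (T = -3 - 2 = -5)
G(j) = -10*j²
F = 6*I*√10 (F = √(0 - 10*(-6)²) = √(0 - 10*36) = √(0 - 360) = √(-360) = 6*I*√10 ≈ 18.974*I)
g(k, t) = -5 + 5*k (g(k, t) = -5 + k*5 = -5 + 5*k)
(101*g(6, 8))*F = (101*(-5 + 5*6))*(6*I*√10) = (101*(-5 + 30))*(6*I*√10) = (101*25)*(6*I*√10) = 2525*(6*I*√10) = 15150*I*√10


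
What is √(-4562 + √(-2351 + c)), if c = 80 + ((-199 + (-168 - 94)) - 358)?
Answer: √(-4562 + I*√3090) ≈ 0.4115 + 67.544*I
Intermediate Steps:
c = -739 (c = 80 + ((-199 - 262) - 358) = 80 + (-461 - 358) = 80 - 819 = -739)
√(-4562 + √(-2351 + c)) = √(-4562 + √(-2351 - 739)) = √(-4562 + √(-3090)) = √(-4562 + I*√3090)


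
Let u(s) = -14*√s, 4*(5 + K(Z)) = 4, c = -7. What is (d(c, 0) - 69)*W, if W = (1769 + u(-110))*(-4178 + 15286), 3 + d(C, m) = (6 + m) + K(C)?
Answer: -1375503640 + 10885840*I*√110 ≈ -1.3755e+9 + 1.1417e+8*I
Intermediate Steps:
K(Z) = -4 (K(Z) = -5 + (¼)*4 = -5 + 1 = -4)
d(C, m) = -1 + m (d(C, m) = -3 + ((6 + m) - 4) = -3 + (2 + m) = -1 + m)
W = 19650052 - 155512*I*√110 (W = (1769 - 14*I*√110)*(-4178 + 15286) = (1769 - 14*I*√110)*11108 = 19650052 - 155512*I*√110 ≈ 1.965e+7 - 1.631e+6*I)
(d(c, 0) - 69)*W = ((-1 + 0) - 69)*(19650052 - 155512*I*√110) = (-1 - 69)*(19650052 - 155512*I*√110) = -70*(19650052 - 155512*I*√110) = -1375503640 + 10885840*I*√110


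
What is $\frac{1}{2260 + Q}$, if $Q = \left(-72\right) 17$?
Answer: $\frac{1}{1036} \approx 0.00096525$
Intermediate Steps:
$Q = -1224$
$\frac{1}{2260 + Q} = \frac{1}{2260 - 1224} = \frac{1}{1036}$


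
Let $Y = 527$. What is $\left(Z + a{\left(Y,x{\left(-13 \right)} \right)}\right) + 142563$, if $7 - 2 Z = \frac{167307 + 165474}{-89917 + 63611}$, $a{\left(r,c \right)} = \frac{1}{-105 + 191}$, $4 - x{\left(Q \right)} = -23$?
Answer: $\frac{322544809903}{2262316} \approx 1.4257 \cdot 10^{5}$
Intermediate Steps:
$x{\left(Q \right)} = 27$ ($x{\left(Q \right)} = 4 - -23 = 4 + 23 = 27$)
$a{\left(r,c \right)} = \frac{1}{86}$
$Z = \frac{516923}{52612}$ ($Z = \frac{7}{2} - \frac{\left(167307 + 165474\right) \frac{1}{-89917 + 63611}}{2} = \frac{7}{2} - \frac{332781 \frac{1}{-26306}}{2} = \frac{7}{2} - \frac{332781 \left(- \frac{1}{26306}\right)}{2} = \frac{7}{2} - - \frac{332781}{52612} = \frac{7}{2} + \frac{332781}{52612} = \frac{516923}{52612} \approx 9.8252$)
$\left(Z + a{\left(Y,x{\left(-13 \right)} \right)}\right) + 142563 = \left(\frac{516923}{52612} + \frac{1}{86}\right) + 142563 = \frac{22253995}{2262316} + 142563 = \frac{322544809903}{2262316}$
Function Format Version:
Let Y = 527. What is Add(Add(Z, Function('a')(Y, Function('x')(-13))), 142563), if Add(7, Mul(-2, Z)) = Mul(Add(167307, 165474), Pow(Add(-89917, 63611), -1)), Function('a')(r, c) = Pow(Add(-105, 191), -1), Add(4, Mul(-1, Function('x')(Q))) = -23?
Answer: Rational(322544809903, 2262316) ≈ 1.4257e+5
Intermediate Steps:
Function('x')(Q) = 27 (Function('x')(Q) = Add(4, Mul(-1, -23)) = Add(4, 23) = 27)
Function('a')(r, c) = Rational(1, 86) (Function('a')(r, c) = Pow(86, -1) = Rational(1, 86))
Z = Rational(516923, 52612) (Z = Add(Rational(7, 2), Mul(Rational(-1, 2), Mul(Add(167307, 165474), Pow(Add(-89917, 63611), -1)))) = Add(Rational(7, 2), Mul(Rational(-1, 2), Mul(332781, Pow(-26306, -1)))) = Add(Rational(7, 2), Mul(Rational(-1, 2), Mul(332781, Rational(-1, 26306)))) = Add(Rational(7, 2), Mul(Rational(-1, 2), Rational(-332781, 26306))) = Add(Rational(7, 2), Rational(332781, 52612)) = Rational(516923, 52612) ≈ 9.8252)
Add(Add(Z, Function('a')(Y, Function('x')(-13))), 142563) = Add(Add(Rational(516923, 52612), Rational(1, 86)), 142563) = Add(Rational(22253995, 2262316), 142563) = Rational(322544809903, 2262316)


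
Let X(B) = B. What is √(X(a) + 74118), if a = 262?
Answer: 2*√18595 ≈ 272.73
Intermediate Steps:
√(X(a) + 74118) = √(262 + 74118) = √74380 = 2*√18595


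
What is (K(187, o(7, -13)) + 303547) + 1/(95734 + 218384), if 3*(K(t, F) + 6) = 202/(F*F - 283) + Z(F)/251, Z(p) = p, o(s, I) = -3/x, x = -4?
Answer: 216299692977095419/712588619484 ≈ 3.0354e+5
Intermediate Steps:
o(s, I) = ¾ (o(s, I) = -3/(-4) = -3*(-¼) = ¾)
K(t, F) = -6 + F/753 + 202/(3*(-283 + F²)) (K(t, F) = -6 + (202/(F*F - 283) + F/251)/3 = -6 + (202/(F² - 283) + F*(1/251))/3 = -6 + (202/(-283 + F²) + F/251)/3 = -6 + (F/753 + 202/(3*(-283 + F²))) = -6 + F/753 + 202/(3*(-283 + F²)))
(K(187, o(7, -13)) + 303547) + 1/(95734 + 218384) = ((1329296 + (¾)³ - 4518*(¾)² - 283*¾)/(753*(-283 + (¾)²)) + 303547) + 1/(95734 + 218384) = ((1329296 + 27/64 - 4518*9/16 - 849/4)/(753*(-283 + 9/16)) + 303547) + 1/314118 = ((1329296 + 27/64 - 20331/8 - 849/4)/(753*(-4519/16)) + 303547) + 1/314118 = ((1/753)*(-16/4519)*(84898739/64) + 303547) + 1/314118 = (-84898739/13611228 + 303547) + 1/314118 = 4131562526977/13611228 + 1/314118 = 216299692977095419/712588619484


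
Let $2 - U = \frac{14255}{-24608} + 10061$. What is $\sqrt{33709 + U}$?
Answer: $\frac{\sqrt{895105933790}}{6152} \approx 153.79$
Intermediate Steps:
$U = - \frac{247517617}{24608}$ ($U = 2 - \left(\frac{14255}{-24608} + 10061\right) = 2 - \left(14255 \left(- \frac{1}{24608}\right) + 10061\right) = 2 - \left(- \frac{14255}{24608} + 10061\right) = 2 - \frac{247566833}{24608} = - \frac{247517617}{24608} \approx -10058.0$)
$\sqrt{33709 + U} = \sqrt{33709 - \frac{247517617}{24608}} = \sqrt{\frac{581993455}{24608}} = \frac{\sqrt{895105933790}}{6152}$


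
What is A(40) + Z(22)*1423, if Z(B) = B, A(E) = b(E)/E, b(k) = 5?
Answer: 250449/8 ≈ 31306.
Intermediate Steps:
A(E) = 5/E
A(40) + Z(22)*1423 = 5/40 + 22*1423 = 5*(1/40) + 31306 = ⅛ + 31306 = 250449/8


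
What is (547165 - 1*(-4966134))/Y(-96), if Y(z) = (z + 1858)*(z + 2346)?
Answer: 5513299/3964500 ≈ 1.3907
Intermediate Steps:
Y(z) = (1858 + z)*(2346 + z)
(547165 - 1*(-4966134))/Y(-96) = (547165 - 1*(-4966134))/(4358868 + (-96)² + 4204*(-96)) = (547165 + 4966134)/(4358868 + 9216 - 403584) = 5513299/3964500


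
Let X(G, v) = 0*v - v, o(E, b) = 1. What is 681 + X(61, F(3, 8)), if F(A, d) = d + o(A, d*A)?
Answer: 672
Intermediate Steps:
F(A, d) = 1 + d (F(A, d) = d + 1 = 1 + d)
X(G, v) = -v (X(G, v) = 0 - v = -v)
681 + X(61, F(3, 8)) = 681 - (1 + 8) = 681 - 1*9 = 681 - 9 = 672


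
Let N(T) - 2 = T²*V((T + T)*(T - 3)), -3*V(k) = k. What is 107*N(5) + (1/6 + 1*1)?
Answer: -105709/6 ≈ -17618.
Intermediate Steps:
V(k) = -k/3
N(T) = 2 - 2*T³*(-3 + T)/3 (N(T) = 2 + T²*(-(T + T)*(T - 3)/3) = 2 + T²*(-2*T*(-3 + T)/3) = 2 - 2*T³*(-3 + T)/3)
107*N(5) + (1/6 + 1*1) = 107*(2 + (⅔)*5³*(3 - 1*5)) + (1/6 + 1*1) = 107*(2 + (⅔)*125*(3 - 5)) + (⅙ + 1) = 107*(2 + (⅔)*125*(-2)) + 7/6 = 107*(2 - 500/3) + 7/6 = 107*(-494/3) + 7/6 = -52858/3 + 7/6 = -105709/6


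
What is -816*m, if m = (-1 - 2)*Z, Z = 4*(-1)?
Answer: -9792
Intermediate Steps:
Z = -4
m = 12 (m = (-1 - 2)*(-4) = -3*(-4) = 12)
-816*m = -816*12 = -9792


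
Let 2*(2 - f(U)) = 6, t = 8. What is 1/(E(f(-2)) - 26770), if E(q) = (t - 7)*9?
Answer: -1/26761 ≈ -3.7368e-5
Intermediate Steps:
f(U) = -1 (f(U) = 2 - ½*6 = 2 - 3 = -1)
E(q) = 9 (E(q) = (8 - 7)*9 = 1*9 = 9)
1/(E(f(-2)) - 26770) = 1/(9 - 26770) = 1/(-26761) = -1/26761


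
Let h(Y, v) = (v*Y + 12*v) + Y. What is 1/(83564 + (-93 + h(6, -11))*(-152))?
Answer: 1/126884 ≈ 7.8812e-6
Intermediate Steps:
h(Y, v) = Y + 12*v + Y*v (h(Y, v) = (Y*v + 12*v) + Y = (12*v + Y*v) + Y = Y + 12*v + Y*v)
1/(83564 + (-93 + h(6, -11))*(-152)) = 1/(83564 + (-93 + (6 + 12*(-11) + 6*(-11)))*(-152)) = 1/(83564 + (-93 + (6 - 132 - 66))*(-152)) = 1/(83564 + (-93 - 192)*(-152)) = 1/(83564 - 285*(-152)) = 1/(83564 + 43320) = 1/126884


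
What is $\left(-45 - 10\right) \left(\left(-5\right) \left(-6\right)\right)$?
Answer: $-1650$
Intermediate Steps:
$\left(-45 - 10\right) \left(\left(-5\right) \left(-6\right)\right) = \left(-45 - 10\right) 30 = \left(-55\right) 30 = -1650$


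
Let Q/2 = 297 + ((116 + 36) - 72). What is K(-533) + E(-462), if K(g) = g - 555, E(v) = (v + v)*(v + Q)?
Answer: -270896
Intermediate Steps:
Q = 754 (Q = 2*(297 + ((116 + 36) - 72)) = 2*(297 + (152 - 72)) = 2*(297 + 80) = 2*377 = 754)
E(v) = 2*v*(754 + v) (E(v) = (v + v)*(v + 754) = (2*v)*(754 + v) = 2*v*(754 + v))
K(g) = -555 + g
K(-533) + E(-462) = (-555 - 533) + 2*(-462)*(754 - 462) = -1088 + 2*(-462)*292 = -1088 - 269808 = -270896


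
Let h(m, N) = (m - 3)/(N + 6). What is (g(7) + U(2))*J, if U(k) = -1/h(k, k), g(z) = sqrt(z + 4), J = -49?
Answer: -392 - 49*sqrt(11) ≈ -554.51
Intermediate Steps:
h(m, N) = (-3 + m)/(6 + N)
g(z) = sqrt(4 + z)
U(k) = -(6 + k)/(-3 + k) (U(k) = -1/((-3 + k)/(6 + k)) = -(6 + k)/(-3 + k))
(g(7) + U(2))*J = (sqrt(4 + 7) + (-6 - 1*2)/(-3 + 2))*(-49) = (sqrt(11) + (-6 - 2)/(-1))*(-49) = (sqrt(11) - 1*(-8))*(-49) = (sqrt(11) + 8)*(-49) = (8 + sqrt(11))*(-49) = -392 - 49*sqrt(11)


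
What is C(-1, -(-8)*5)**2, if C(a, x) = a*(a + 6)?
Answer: 25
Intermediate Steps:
C(a, x) = a*(6 + a)
C(-1, -(-8)*5)**2 = (-(6 - 1))**2 = (-1*5)**2 = (-5)**2 = 25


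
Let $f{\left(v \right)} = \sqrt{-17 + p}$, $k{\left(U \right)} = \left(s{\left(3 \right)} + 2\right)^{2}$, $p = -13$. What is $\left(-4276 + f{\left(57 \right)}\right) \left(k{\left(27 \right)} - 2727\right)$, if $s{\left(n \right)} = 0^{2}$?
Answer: $11643548 - 2723 i \sqrt{30} \approx 1.1644 \cdot 10^{7} - 14914.0 i$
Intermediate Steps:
$s{\left(n \right)} = 0$
$k{\left(U \right)} = 4$ ($k{\left(U \right)} = \left(0 + 2\right)^{2} = 2^{2} = 4$)
$f{\left(v \right)} = i \sqrt{30}$ ($f{\left(v \right)} = \sqrt{-17 - 13} = \sqrt{-30} = i \sqrt{30}$)
$\left(-4276 + f{\left(57 \right)}\right) \left(k{\left(27 \right)} - 2727\right) = \left(-4276 + i \sqrt{30}\right) \left(4 - 2727\right) = \left(-4276 + i \sqrt{30}\right) \left(-2723\right) = 11643548 - 2723 i \sqrt{30}$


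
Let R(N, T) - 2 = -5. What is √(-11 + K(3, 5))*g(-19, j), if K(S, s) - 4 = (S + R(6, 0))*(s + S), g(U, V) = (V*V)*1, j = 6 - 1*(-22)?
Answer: 784*I*√7 ≈ 2074.3*I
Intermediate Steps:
R(N, T) = -3 (R(N, T) = 2 - 5 = -3)
j = 28 (j = 6 + 22 = 28)
g(U, V) = V² (g(U, V) = V²*1 = V²)
K(S, s) = 4 + (-3 + S)*(S + s) (K(S, s) = 4 + (S - 3)*(s + S) = 4 + (-3 + S)*(S + s))
√(-11 + K(3, 5))*g(-19, j) = √(-11 + (4 + 3² - 3*3 - 3*5 + 3*5))*28² = √(-11 + (4 + 9 - 9 - 15 + 15))*784 = √(-11 + 4)*784 = √(-7)*784 = (I*√7)*784 = 784*I*√7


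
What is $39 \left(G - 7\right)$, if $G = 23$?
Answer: $624$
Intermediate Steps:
$39 \left(G - 7\right) = 39 \left(23 - 7\right) = 39 \cdot 16 = 624$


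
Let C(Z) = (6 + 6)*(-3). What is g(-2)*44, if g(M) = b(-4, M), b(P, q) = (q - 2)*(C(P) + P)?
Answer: 7040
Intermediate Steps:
C(Z) = -36 (C(Z) = 12*(-3) = -36)
b(P, q) = (-36 + P)*(-2 + q) (b(P, q) = (q - 2)*(-36 + P) = (-2 + q)*(-36 + P) = (-36 + P)*(-2 + q))
g(M) = 80 - 40*M (g(M) = 72 - 36*M - 2*(-4) - 4*M = 72 - 36*M + 8 - 4*M = 80 - 40*M)
g(-2)*44 = (80 - 40*(-2))*44 = (80 + 80)*44 = 160*44 = 7040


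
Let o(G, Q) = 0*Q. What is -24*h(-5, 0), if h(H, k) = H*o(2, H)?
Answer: 0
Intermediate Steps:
o(G, Q) = 0
h(H, k) = 0 (h(H, k) = H*0 = 0)
-24*h(-5, 0) = -24*0 = 0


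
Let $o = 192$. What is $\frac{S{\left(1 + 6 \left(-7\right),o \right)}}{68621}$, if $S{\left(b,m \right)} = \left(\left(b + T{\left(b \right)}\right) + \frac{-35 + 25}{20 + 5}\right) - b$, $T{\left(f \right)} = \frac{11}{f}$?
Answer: $- \frac{137}{14067305} \approx -9.7389 \cdot 10^{-6}$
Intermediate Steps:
$S{\left(b,m \right)} = - \frac{2}{5} + \frac{11}{b}$ ($S{\left(b,m \right)} = \left(\left(b + \frac{11}{b}\right) + \frac{-35 + 25}{20 + 5}\right) - b = \left(\left(b + \frac{11}{b}\right) - \frac{10}{25}\right) - b = \left(\left(b + \frac{11}{b}\right) - \frac{2}{5}\right) - b = \left(- \frac{2}{5} + b + \frac{11}{b}\right) - b = - \frac{2}{5} + \frac{11}{b}$)
$\frac{S{\left(1 + 6 \left(-7\right),o \right)}}{68621} = \frac{- \frac{2}{5} + \frac{11}{1 + 6 \left(-7\right)}}{68621} = \left(- \frac{2}{5} + \frac{11}{1 - 42}\right) \frac{1}{68621} = \left(- \frac{2}{5} + \frac{11}{-41}\right) \frac{1}{68621} = \left(- \frac{2}{5} + 11 \left(- \frac{1}{41}\right)\right) \frac{1}{68621} = \left(- \frac{2}{5} - \frac{11}{41}\right) \frac{1}{68621} = \left(- \frac{137}{205}\right) \frac{1}{68621} = - \frac{137}{14067305}$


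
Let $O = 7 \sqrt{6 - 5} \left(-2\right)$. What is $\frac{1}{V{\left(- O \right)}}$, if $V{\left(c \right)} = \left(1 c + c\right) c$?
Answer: $\frac{1}{392} \approx 0.002551$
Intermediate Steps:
$O = -14$ ($O = 7 \sqrt{1} \left(-2\right) = 7 \cdot 1 \left(-2\right) = 7 \left(-2\right) = -14$)
$V{\left(c \right)} = 2 c^{2}$ ($V{\left(c \right)} = \left(c + c\right) c = 2 c c = 2 c^{2}$)
$\frac{1}{V{\left(- O \right)}} = \frac{1}{2 \left(\left(-1\right) \left(-14\right)\right)^{2}} = \frac{1}{2 \cdot 14^{2}} = \frac{1}{2 \cdot 196} = \frac{1}{392}$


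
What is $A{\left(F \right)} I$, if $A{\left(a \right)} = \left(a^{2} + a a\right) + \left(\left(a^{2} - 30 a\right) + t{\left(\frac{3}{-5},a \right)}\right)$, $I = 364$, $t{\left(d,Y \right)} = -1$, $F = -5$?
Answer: $81536$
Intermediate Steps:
$A{\left(a \right)} = -1 - 30 a + 3 a^{2}$ ($A{\left(a \right)} = \left(a^{2} + a a\right) - \left(1 - a^{2} + 30 a\right) = \left(a^{2} + a^{2}\right) - \left(1 - a^{2} + 30 a\right) = 2 a^{2} - \left(1 - a^{2} + 30 a\right) = -1 - 30 a + 3 a^{2}$)
$A{\left(F \right)} I = \left(-1 - -150 + 3 \left(-5\right)^{2}\right) 364 = \left(-1 + 150 + 3 \cdot 25\right) 364 = \left(-1 + 150 + 75\right) 364 = 224 \cdot 364 = 81536$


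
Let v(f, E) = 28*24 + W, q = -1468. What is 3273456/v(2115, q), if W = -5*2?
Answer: 1636728/331 ≈ 4944.8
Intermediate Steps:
W = -10
v(f, E) = 662 (v(f, E) = 28*24 - 10 = 672 - 10 = 662)
3273456/v(2115, q) = 3273456/662 = 3273456*(1/662) = 1636728/331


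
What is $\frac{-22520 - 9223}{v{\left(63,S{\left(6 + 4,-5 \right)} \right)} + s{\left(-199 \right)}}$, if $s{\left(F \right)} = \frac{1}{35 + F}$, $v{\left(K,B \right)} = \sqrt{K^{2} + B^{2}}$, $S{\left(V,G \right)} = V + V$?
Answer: $- \frac{1735284}{39169541} - \frac{284586576 \sqrt{4369}}{39169541} \approx -480.28$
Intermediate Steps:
$S{\left(V,G \right)} = 2 V$
$v{\left(K,B \right)} = \sqrt{B^{2} + K^{2}}$
$\frac{-22520 - 9223}{v{\left(63,S{\left(6 + 4,-5 \right)} \right)} + s{\left(-199 \right)}} = \frac{-22520 - 9223}{\sqrt{\left(2 \left(6 + 4\right)\right)^{2} + 63^{2}} + \frac{1}{35 - 199}} = - \frac{31743}{\sqrt{\left(2 \cdot 10\right)^{2} + 3969} + \frac{1}{-164}} = - \frac{31743}{\sqrt{20^{2} + 3969} - \frac{1}{164}} = - \frac{31743}{\sqrt{400 + 3969} - \frac{1}{164}} = - \frac{31743}{\sqrt{4369} - \frac{1}{164}} = - \frac{31743}{- \frac{1}{164} + \sqrt{4369}}$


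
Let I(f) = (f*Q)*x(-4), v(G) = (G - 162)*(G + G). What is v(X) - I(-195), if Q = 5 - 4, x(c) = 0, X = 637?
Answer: 605150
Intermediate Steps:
v(G) = 2*G*(-162 + G) (v(G) = (-162 + G)*(2*G) = 2*G*(-162 + G))
Q = 1
I(f) = 0 (I(f) = (f*1)*0 = f*0 = 0)
v(X) - I(-195) = 2*637*(-162 + 637) - 1*0 = 2*637*475 + 0 = 605150 + 0 = 605150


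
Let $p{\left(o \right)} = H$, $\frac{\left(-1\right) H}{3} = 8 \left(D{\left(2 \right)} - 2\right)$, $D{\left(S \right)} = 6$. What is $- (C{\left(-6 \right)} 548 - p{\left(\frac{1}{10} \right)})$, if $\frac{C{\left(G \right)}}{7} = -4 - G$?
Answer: $-7768$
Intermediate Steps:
$C{\left(G \right)} = -28 - 7 G$ ($C{\left(G \right)} = 7 \left(-4 - G\right) = -28 - 7 G$)
$H = -96$ ($H = - 3 \cdot 8 \left(6 - 2\right) = - 3 \cdot 8 \cdot 4 = \left(-3\right) 32 = -96$)
$p{\left(o \right)} = -96$
$- (C{\left(-6 \right)} 548 - p{\left(\frac{1}{10} \right)}) = - (\left(-28 - -42\right) 548 - -96) = - (\left(-28 + 42\right) 548 + 96) = - (14 \cdot 548 + 96) = - (7672 + 96) = \left(-1\right) 7768 = -7768$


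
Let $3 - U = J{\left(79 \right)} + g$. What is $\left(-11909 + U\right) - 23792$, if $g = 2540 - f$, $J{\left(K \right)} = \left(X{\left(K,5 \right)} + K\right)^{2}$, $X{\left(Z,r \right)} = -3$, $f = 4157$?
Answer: $-39857$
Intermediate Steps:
$J{\left(K \right)} = \left(-3 + K\right)^{2}$
$g = -1617$ ($g = 2540 - 4157 = -1617$)
$U = -4156$ ($U = 3 - \left(\left(-3 + 79\right)^{2} - 1617\right) = 3 - \left(76^{2} - 1617\right) = 3 - \left(5776 - 1617\right) = 3 - 4159 = -4156$)
$\left(-11909 + U\right) - 23792 = \left(-11909 - 4156\right) - 23792 = -16065 - 23792 = -39857$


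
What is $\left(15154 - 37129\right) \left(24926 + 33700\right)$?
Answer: $-1288306350$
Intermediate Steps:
$\left(15154 - 37129\right) \left(24926 + 33700\right) = \left(-21975\right) 58626 = -1288306350$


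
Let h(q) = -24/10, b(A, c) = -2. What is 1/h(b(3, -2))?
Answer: -5/12 ≈ -0.41667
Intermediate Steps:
h(q) = -12/5 (h(q) = -24*1/10 = -12/5)
1/h(b(3, -2)) = 1/(-12/5) = -5/12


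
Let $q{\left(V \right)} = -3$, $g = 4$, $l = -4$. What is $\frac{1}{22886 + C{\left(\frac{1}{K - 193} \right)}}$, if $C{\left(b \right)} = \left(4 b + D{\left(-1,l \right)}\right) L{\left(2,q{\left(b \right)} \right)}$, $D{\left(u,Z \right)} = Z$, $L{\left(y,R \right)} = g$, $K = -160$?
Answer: $\frac{353}{8073094} \approx 4.3725 \cdot 10^{-5}$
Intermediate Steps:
$L{\left(y,R \right)} = 4$
$C{\left(b \right)} = -16 + 16 b$ ($C{\left(b \right)} = \left(4 b - 4\right) 4 = \left(-4 + 4 b\right) 4 = -16 + 16 b$)
$\frac{1}{22886 + C{\left(\frac{1}{K - 193} \right)}} = \frac{1}{22886 - \left(16 - \frac{16}{-160 - 193}\right)} = \frac{1}{22886 - \left(16 - \frac{16}{-353}\right)} = \frac{1}{22886 + \left(-16 + 16 \left(- \frac{1}{353}\right)\right)} = \frac{1}{22886 - \frac{5664}{353}} = \frac{1}{\frac{8073094}{353}} = \frac{353}{8073094}$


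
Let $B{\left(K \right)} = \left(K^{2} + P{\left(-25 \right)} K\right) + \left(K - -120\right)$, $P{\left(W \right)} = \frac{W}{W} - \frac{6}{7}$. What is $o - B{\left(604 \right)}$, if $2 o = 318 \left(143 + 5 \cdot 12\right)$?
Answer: $- \frac{2333445}{7} \approx -3.3335 \cdot 10^{5}$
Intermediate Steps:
$P{\left(W \right)} = \frac{1}{7}$ ($P{\left(W \right)} = 1 - \frac{6}{7} = \frac{1}{7}$)
$B{\left(K \right)} = 120 + K^{2} + \frac{8 K}{7}$ ($B{\left(K \right)} = \left(K^{2} + \frac{K}{7}\right) + \left(K - -120\right) = \left(K^{2} + \frac{K}{7}\right) + \left(K + 120\right) = \left(K^{2} + \frac{K}{7}\right) + \left(120 + K\right) = 120 + K^{2} + \frac{8 K}{7}$)
$o = 32277$ ($o = \frac{318 \left(143 + 5 \cdot 12\right)}{2} = \frac{318 \left(143 + 60\right)}{2} = \frac{318 \cdot 203}{2} = \frac{1}{2} \cdot 64554 = 32277$)
$o - B{\left(604 \right)} = 32277 - \left(120 + 604^{2} + \frac{8}{7} \cdot 604\right) = 32277 - \left(120 + 364816 + \frac{4832}{7}\right) = 32277 - \frac{2559384}{7} = - \frac{2333445}{7}$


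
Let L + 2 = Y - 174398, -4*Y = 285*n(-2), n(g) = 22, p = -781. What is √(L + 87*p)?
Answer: I*√975658/2 ≈ 493.88*I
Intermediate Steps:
Y = -3135/2 (Y = -285*22/4 = -¼*6270 = -3135/2 ≈ -1567.5)
L = -351935/2 (L = -2 + (-3135/2 - 174398) = -2 - 351931/2 = -351935/2 ≈ -1.7597e+5)
√(L + 87*p) = √(-351935/2 + 87*(-781)) = √(-351935/2 - 67947) = √(-487829/2) = I*√975658/2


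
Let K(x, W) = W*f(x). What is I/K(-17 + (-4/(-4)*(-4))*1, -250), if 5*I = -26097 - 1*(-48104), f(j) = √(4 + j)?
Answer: 22007*I*√17/21250 ≈ 4.27*I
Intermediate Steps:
K(x, W) = W*√(4 + x)
I = 22007/5 (I = (-26097 - 1*(-48104))/5 = (-26097 + 48104)/5 = (⅕)*22007 = 22007/5 ≈ 4401.4)
I/K(-17 + (-4/(-4)*(-4))*1, -250) = 22007/(5*((-250*√(4 + (-17 + (-4/(-4)*(-4))*1))))) = 22007/(5*((-250*√(4 + (-17 + (-4*(-¼)*(-4))*1))))) = 22007/(5*((-250*√(4 + (-17 + (1*(-4))*1))))) = 22007/(5*((-250*√(4 + (-17 - 4*1))))) = 22007/(5*((-250*√(4 + (-17 - 4))))) = 22007/(5*((-250*√(4 - 21)))) = 22007/(5*((-250*I*√17))) = 22007*(I*√17/4250)/5 = 22007*I*√17/21250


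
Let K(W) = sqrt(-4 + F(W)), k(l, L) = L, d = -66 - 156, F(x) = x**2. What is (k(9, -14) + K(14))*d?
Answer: 3108 - 1776*sqrt(3) ≈ 31.878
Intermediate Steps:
d = -222
K(W) = sqrt(-4 + W**2)
(k(9, -14) + K(14))*d = (-14 + sqrt(-4 + 14**2))*(-222) = (-14 + sqrt(-4 + 196))*(-222) = (-14 + sqrt(192))*(-222) = (-14 + 8*sqrt(3))*(-222) = 3108 - 1776*sqrt(3)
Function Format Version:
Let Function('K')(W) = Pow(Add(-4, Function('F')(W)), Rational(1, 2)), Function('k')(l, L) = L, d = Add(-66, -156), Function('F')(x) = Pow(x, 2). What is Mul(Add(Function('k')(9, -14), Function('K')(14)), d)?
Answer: Add(3108, Mul(-1776, Pow(3, Rational(1, 2)))) ≈ 31.878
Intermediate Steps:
d = -222
Function('K')(W) = Pow(Add(-4, Pow(W, 2)), Rational(1, 2))
Mul(Add(Function('k')(9, -14), Function('K')(14)), d) = Mul(Add(-14, Pow(Add(-4, Pow(14, 2)), Rational(1, 2))), -222) = Mul(Add(-14, Pow(Add(-4, 196), Rational(1, 2))), -222) = Mul(Add(-14, Pow(192, Rational(1, 2))), -222) = Mul(Add(-14, Mul(8, Pow(3, Rational(1, 2)))), -222) = Add(3108, Mul(-1776, Pow(3, Rational(1, 2))))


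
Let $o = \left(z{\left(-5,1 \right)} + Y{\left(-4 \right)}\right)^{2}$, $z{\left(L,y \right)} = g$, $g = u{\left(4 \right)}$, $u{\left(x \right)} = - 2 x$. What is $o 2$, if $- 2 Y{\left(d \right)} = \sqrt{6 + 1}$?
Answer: $\frac{\left(16 + \sqrt{7}\right)^{2}}{2} \approx 173.83$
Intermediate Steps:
$g = -8$ ($g = \left(-2\right) 4 = -8$)
$z{\left(L,y \right)} = -8$
$Y{\left(d \right)} = - \frac{\sqrt{7}}{2}$ ($Y{\left(d \right)} = - \frac{\sqrt{6 + 1}}{2} = - \frac{\sqrt{7}}{2}$)
$o = \left(-8 - \frac{\sqrt{7}}{2}\right)^{2} \approx 86.916$
$o 2 = \frac{\left(16 + \sqrt{7}\right)^{2}}{4} \cdot 2 = \frac{\left(16 + \sqrt{7}\right)^{2}}{2}$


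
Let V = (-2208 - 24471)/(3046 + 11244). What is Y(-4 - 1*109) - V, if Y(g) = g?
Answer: -1588091/14290 ≈ -111.13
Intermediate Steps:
V = -26679/14290 ≈ -1.8670
Y(-4 - 1*109) - V = (-4 - 1*109) - 1*(-26679/14290) = (-4 - 109) + 26679/14290 = -113 + 26679/14290 = -1588091/14290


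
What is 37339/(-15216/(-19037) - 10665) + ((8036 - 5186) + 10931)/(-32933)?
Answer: -26207260103428/6685872872937 ≈ -3.9198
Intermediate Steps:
37339/(-15216/(-19037) - 10665) + ((8036 - 5186) + 10931)/(-32933) = 37339/(-15216*(-1/19037) - 10665) + (2850 + 10931)*(-1/32933) = 37339/(15216/19037 - 10665) + 13781*(-1/32933) = 37339/(-203014389/19037) - 13781/32933 = 37339*(-19037/203014389) - 13781/32933 = -710822543/203014389 - 13781/32933 = -26207260103428/6685872872937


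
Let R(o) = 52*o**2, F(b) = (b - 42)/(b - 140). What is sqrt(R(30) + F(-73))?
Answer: sqrt(2123293695)/213 ≈ 216.33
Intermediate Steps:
F(b) = (-42 + b)/(-140 + b)
sqrt(R(30) + F(-73)) = sqrt(52*30**2 + (-42 - 73)/(-140 - 73)) = sqrt(52*900 - 115/(-213)) = sqrt(46800 - 1/213*(-115)) = sqrt(46800 + 115/213) = sqrt(9968515/213) = sqrt(2123293695)/213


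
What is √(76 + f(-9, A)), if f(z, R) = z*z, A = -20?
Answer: √157 ≈ 12.530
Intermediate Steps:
f(z, R) = z²
√(76 + f(-9, A)) = √(76 + (-9)²) = √(76 + 81) = √157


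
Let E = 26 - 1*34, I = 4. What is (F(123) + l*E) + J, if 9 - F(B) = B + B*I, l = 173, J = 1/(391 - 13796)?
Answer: -26675951/13405 ≈ -1990.0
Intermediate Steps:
J = -1/13405 (J = 1/(-13405) = -1/13405 ≈ -7.4599e-5)
F(B) = 9 - 5*B (F(B) = 9 - (B + B*4) = 9 - (B + 4*B) = 9 - 5*B)
E = -8 (E = 26 - 34 = -8)
(F(123) + l*E) + J = ((9 - 5*123) + 173*(-8)) - 1/13405 = ((9 - 615) - 1384) - 1/13405 = (-606 - 1384) - 1/13405 = -1990 - 1/13405 = -26675951/13405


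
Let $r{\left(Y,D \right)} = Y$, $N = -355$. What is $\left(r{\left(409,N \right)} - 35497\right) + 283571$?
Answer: $248483$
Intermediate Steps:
$\left(r{\left(409,N \right)} - 35497\right) + 283571 = \left(409 - 35497\right) + 283571 = -35088 + 283571 = 248483$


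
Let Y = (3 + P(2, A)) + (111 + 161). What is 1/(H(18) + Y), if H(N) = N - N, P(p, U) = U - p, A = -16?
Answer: 1/257 ≈ 0.0038911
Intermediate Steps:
H(N) = 0
Y = 257 (Y = (3 + (-16 - 1*2)) + (111 + 161) = (3 + (-16 - 2)) + 272 = (3 - 18) + 272 = -15 + 272 = 257)
1/(H(18) + Y) = 1/(0 + 257) = 1/257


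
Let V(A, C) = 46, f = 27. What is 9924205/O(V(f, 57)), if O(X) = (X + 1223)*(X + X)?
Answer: 9924205/116748 ≈ 85.005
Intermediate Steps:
O(X) = 2*X*(1223 + X) (O(X) = (1223 + X)*(2*X) = 2*X*(1223 + X))
9924205/O(V(f, 57)) = 9924205/((2*46*(1223 + 46))) = 9924205/((2*46*1269)) = 9924205/116748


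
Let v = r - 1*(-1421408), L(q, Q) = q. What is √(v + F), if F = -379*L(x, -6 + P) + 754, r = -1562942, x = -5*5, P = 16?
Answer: I*√131305 ≈ 362.36*I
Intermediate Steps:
x = -25
v = -141534 (v = -1562942 - 1*(-1421408) = -1562942 + 1421408 = -141534)
F = 10229 (F = -379*(-25) + 754 = 9475 + 754 = 10229)
√(v + F) = √(-141534 + 10229) = √(-131305) = I*√131305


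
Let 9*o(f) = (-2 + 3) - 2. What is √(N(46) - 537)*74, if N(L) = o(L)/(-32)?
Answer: 37*I*√309310/12 ≈ 1714.8*I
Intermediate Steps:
o(f) = -⅑ (o(f) = ((-2 + 3) - 2)/9 = (1 - 2)/9 = (⅑)*(-1) = -⅑)
N(L) = 1/288 (N(L) = -⅑/(-32) = -⅑*(-1/32) = 1/288)
√(N(46) - 537)*74 = √(1/288 - 537)*74 = √(-154655/288)*74 = (I*√309310/24)*74 = 37*I*√309310/12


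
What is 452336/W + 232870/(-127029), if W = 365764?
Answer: -989845462/1659379827 ≈ -0.59652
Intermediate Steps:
452336/W + 232870/(-127029) = 452336/365764 + 232870/(-127029) = 452336*(1/365764) + 232870*(-1/127029) = 113084/91441 - 232870/127029 = -989845462/1659379827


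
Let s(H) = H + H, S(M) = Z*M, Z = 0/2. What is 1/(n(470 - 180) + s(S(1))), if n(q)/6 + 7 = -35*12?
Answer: -1/2562 ≈ -0.00039032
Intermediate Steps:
Z = 0 (Z = 0*(½) = 0)
n(q) = -2562 (n(q) = -42 + 6*(-35*12) = -42 + 6*(-420) = -42 - 2520 = -2562)
S(M) = 0 (S(M) = 0*M = 0)
s(H) = 2*H
1/(n(470 - 180) + s(S(1))) = 1/(-2562 + 2*0) = 1/(-2562 + 0) = 1/(-2562) = -1/2562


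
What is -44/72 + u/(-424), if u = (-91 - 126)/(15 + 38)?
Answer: -121643/202248 ≈ -0.60145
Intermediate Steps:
u = -217/53 ≈ -4.0943
-44/72 + u/(-424) = -44/72 - 217/53/(-424) = -44*1/72 - 217/53*(-1/424) = -11/18 + 217/22472 = -121643/202248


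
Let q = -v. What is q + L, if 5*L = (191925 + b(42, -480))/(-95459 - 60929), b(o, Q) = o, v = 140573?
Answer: -109919843587/781940 ≈ -1.4057e+5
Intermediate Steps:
q = -140573 (q = -1*140573 = -140573)
L = -191967/781940 (L = ((191925 + 42)/(-95459 - 60929))/5 = (191967/(-156388))/5 = (191967*(-1/156388))/5 = (1/5)*(-191967/156388) = -191967/781940 ≈ -0.24550)
q + L = -140573 - 191967/781940 = -109919843587/781940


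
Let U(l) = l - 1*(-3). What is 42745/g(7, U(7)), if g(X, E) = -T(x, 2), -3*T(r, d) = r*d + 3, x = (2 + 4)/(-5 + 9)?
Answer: 42745/2 ≈ 21373.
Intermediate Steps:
x = 3/2 (x = 6/4 = 6*(1/4) = 3/2 ≈ 1.5000)
U(l) = 3 + l (U(l) = l + 3 = 3 + l)
T(r, d) = -1 - d*r/3 (T(r, d) = -(r*d + 3)/3 = -(d*r + 3)/3 = -(3 + d*r)/3 = -1 - d*r/3)
g(X, E) = 2 (g(X, E) = -(-1 - 1/3*2*3/2) = -(-1 - 1) = -1*(-2) = 2)
42745/g(7, U(7)) = 42745/2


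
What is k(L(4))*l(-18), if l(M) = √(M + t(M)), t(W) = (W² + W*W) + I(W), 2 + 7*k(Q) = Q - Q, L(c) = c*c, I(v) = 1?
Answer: -2*√631/7 ≈ -7.1771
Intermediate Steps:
L(c) = c²
k(Q) = -2/7 (k(Q) = -2/7 + (Q - Q)/7 = -2/7 + (⅐)*0 = -2/7 + 0 = -2/7)
t(W) = 1 + 2*W² (t(W) = (W² + W*W) + 1 = (W² + W²) + 1 = 2*W² + 1 = 1 + 2*W²)
l(M) = √(1 + M + 2*M²) (l(M) = √(M + (1 + 2*M²)) = √(1 + M + 2*M²))
k(L(4))*l(-18) = -2*√(1 - 18 + 2*(-18)²)/7 = -2*√(1 - 18 + 2*324)/7 = -2*√(1 - 18 + 648)/7 = -2*√631/7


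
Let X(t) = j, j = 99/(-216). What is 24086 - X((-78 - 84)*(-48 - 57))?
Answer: 578075/24 ≈ 24086.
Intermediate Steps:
j = -11/24 (j = 99*(-1/216) = -11/24 ≈ -0.45833)
X(t) = -11/24
24086 - X((-78 - 84)*(-48 - 57)) = 24086 - 1*(-11/24) = 24086 + 11/24 = 578075/24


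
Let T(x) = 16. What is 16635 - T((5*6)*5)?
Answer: 16619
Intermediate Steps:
16635 - T((5*6)*5) = 16635 - 1*16 = 16635 - 16 = 16619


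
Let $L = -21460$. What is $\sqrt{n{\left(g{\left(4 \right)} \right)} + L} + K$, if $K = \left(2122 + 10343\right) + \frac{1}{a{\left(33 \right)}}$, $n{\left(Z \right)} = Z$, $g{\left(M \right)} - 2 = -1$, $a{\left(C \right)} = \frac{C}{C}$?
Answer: $12466 + i \sqrt{21459} \approx 12466.0 + 146.49 i$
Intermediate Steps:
$a{\left(C \right)} = 1$
$g{\left(M \right)} = 1$ ($g{\left(M \right)} = 2 - 1 = 1$)
$K = 12466$ ($K = \left(2122 + 10343\right) + 1^{-1} = 12465 + 1 = 12466$)
$\sqrt{n{\left(g{\left(4 \right)} \right)} + L} + K = \sqrt{1 - 21460} + 12466 = \sqrt{-21459} + 12466 = i \sqrt{21459} + 12466 = 12466 + i \sqrt{21459}$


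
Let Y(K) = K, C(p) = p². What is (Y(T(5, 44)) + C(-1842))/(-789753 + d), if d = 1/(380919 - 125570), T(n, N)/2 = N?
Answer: -216603108787/50415659699 ≈ -4.2963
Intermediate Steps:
T(n, N) = 2*N
d = 1/255349 ≈ 3.9162e-6
(Y(T(5, 44)) + C(-1842))/(-789753 + d) = (2*44 + (-1842)²)/(-789753 + 1/255349) = (88 + 3392964)/(-201662638796/255349) = 3393052*(-255349/201662638796) = -216603108787/50415659699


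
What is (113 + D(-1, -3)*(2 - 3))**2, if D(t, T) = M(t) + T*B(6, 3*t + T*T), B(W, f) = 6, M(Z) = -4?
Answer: 18225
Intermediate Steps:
D(t, T) = -4 + 6*T (D(t, T) = -4 + T*6 = -4 + 6*T)
(113 + D(-1, -3)*(2 - 3))**2 = (113 + (-4 + 6*(-3))*(2 - 3))**2 = (113 + (-4 - 18)*(-1))**2 = (113 - 22*(-1))**2 = (113 + 22)**2 = 135**2 = 18225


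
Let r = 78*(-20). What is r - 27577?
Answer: -29137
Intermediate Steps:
r = -1560
r - 27577 = -1560 - 27577 = -29137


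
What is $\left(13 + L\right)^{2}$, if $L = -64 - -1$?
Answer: $2500$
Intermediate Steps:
$L = -63$ ($L = -64 + 1 = -63$)
$\left(13 + L\right)^{2} = \left(13 - 63\right)^{2} = \left(-50\right)^{2} = 2500$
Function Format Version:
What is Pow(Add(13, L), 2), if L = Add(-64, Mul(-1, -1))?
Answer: 2500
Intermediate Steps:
L = -63 (L = Add(-64, 1) = -63)
Pow(Add(13, L), 2) = Pow(Add(13, -63), 2) = Pow(-50, 2) = 2500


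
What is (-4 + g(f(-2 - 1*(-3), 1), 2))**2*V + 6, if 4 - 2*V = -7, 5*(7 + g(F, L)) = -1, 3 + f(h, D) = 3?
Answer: 17398/25 ≈ 695.92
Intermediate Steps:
f(h, D) = 0 (f(h, D) = -3 + 3 = 0)
g(F, L) = -36/5 (g(F, L) = -7 + (1/5)*(-1) = -7 - 1/5 = -36/5)
V = 11/2 (V = 2 - 1/2*(-7) = 2 + 7/2 = 11/2 ≈ 5.5000)
(-4 + g(f(-2 - 1*(-3), 1), 2))**2*V + 6 = (-4 - 36/5)**2*(11/2) + 6 = (-56/5)**2*(11/2) + 6 = (3136/25)*(11/2) + 6 = 17248/25 + 6 = 17398/25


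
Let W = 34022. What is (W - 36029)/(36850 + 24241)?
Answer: -2007/61091 ≈ -0.032853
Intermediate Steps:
(W - 36029)/(36850 + 24241) = (34022 - 36029)/(36850 + 24241) = -2007/61091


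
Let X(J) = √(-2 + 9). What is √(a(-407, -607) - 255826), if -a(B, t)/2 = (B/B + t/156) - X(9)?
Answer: √(-1556410206 + 12168*√7)/78 ≈ 505.78*I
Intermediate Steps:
X(J) = √7
a(B, t) = -2 + 2*√7 - t/78 (a(B, t) = -2*((B/B + t/156) - √7) = -2*((1 + t*(1/156)) - √7) = -2*((1 + t/156) - √7) = -2*(1 - √7 + t/156) = -2 + 2*√7 - t/78)
√(a(-407, -607) - 255826) = √((-2 + 2*√7 - 1/78*(-607)) - 255826) = √((-2 + 2*√7 + 607/78) - 255826) = √((451/78 + 2*√7) - 255826) = √(-19953977/78 + 2*√7)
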